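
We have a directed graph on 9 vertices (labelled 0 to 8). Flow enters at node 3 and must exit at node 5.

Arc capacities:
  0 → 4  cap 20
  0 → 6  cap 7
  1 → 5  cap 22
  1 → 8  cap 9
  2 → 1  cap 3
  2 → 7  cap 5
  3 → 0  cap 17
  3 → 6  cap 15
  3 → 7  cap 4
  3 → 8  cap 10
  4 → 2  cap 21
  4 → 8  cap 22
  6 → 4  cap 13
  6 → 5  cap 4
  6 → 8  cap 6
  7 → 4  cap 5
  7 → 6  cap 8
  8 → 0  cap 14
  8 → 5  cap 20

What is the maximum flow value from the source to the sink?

Maximum flow value: 27

augment #1: 3→6→5 bottleneck 4, total now 4
augment #2: 3→8→5 bottleneck 10, total now 14
augment #3: 3→6→8→5 bottleneck 6, total now 20
augment #4: 3→0→4→8→5 bottleneck 4, total now 24
augment #5: 3→0→4→2→1→5 bottleneck 3, total now 27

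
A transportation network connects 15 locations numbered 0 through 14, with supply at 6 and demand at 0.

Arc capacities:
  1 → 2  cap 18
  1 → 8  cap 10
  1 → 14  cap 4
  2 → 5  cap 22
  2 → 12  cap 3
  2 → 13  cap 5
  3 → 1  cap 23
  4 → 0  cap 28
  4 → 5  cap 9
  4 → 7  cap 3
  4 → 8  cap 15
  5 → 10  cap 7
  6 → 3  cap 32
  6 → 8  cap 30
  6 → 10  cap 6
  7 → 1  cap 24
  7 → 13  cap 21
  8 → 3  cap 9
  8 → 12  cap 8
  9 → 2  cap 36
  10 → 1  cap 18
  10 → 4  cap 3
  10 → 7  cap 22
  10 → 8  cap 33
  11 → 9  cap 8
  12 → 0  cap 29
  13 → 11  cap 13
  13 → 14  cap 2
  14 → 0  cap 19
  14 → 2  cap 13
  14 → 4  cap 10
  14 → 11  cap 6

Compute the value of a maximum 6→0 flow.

Maximum flow value: 20

augment #1: 6→8→12→0 bottleneck 8, total now 8
augment #2: 6→10→4→0 bottleneck 3, total now 11
augment #3: 6→3→1→14→0 bottleneck 4, total now 15
augment #4: 6→3→1→2→12→0 bottleneck 3, total now 18
augment #5: 6→10→7→13→14→0 bottleneck 2, total now 20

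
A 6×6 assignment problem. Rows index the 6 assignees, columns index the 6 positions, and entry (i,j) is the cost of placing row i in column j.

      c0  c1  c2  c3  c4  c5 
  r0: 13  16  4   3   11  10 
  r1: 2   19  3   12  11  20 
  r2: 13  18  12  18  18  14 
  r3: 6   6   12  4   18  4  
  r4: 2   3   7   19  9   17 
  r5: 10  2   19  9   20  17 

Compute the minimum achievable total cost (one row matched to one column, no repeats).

one of 2 optimal assignments: row0→col3 (cost 3), row1→col0 (cost 2), row2→col2 (cost 12), row3→col5 (cost 4), row4→col4 (cost 9), row5→col1 (cost 2)
total = 3 + 2 + 12 + 4 + 9 + 2 = 32

Minimum assignment cost: 32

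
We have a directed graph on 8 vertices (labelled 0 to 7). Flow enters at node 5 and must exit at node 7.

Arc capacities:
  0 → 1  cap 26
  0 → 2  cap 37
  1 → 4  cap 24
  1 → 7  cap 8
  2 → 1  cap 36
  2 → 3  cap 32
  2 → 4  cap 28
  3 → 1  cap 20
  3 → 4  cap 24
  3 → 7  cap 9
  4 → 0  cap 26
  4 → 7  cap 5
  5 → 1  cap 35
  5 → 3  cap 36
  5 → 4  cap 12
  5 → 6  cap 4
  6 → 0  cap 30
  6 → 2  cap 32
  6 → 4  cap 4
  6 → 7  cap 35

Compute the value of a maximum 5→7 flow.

Maximum flow value: 26

augment #1: 5→1→7 bottleneck 8, total now 8
augment #2: 5→3→7 bottleneck 9, total now 17
augment #3: 5→4→7 bottleneck 5, total now 22
augment #4: 5→6→7 bottleneck 4, total now 26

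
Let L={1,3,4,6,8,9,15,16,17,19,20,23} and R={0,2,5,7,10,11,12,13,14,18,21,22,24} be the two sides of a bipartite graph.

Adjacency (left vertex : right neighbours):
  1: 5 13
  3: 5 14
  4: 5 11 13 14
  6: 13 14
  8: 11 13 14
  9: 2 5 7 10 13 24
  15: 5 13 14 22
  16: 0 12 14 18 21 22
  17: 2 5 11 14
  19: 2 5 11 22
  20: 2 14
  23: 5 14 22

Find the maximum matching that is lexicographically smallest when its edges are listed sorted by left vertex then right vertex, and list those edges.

|M| = 8 (so the lex-smallest maximum matching has 8 edges)
process left vertices in ascending order; for each, take the smallest-labelled available neighbour that still permits 8 edges overall, or leave it unmatched if none does
lex-smallest matching: {1-5, 3-14, 4-11, 6-13, 9-7, 15-22, 16-0, 17-2}

Lex-smallest maximum matching: {(1,5), (3,14), (4,11), (6,13), (9,7), (15,22), (16,0), (17,2)}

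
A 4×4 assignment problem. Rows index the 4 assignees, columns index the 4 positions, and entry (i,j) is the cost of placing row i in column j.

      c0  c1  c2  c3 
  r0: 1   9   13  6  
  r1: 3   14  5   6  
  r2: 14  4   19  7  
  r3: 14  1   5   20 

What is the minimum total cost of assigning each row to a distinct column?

Minimum assignment cost: 14

optimal assignment: row0→col0 (cost 1), row1→col2 (cost 5), row2→col3 (cost 7), row3→col1 (cost 1)
total = 1 + 5 + 7 + 1 = 14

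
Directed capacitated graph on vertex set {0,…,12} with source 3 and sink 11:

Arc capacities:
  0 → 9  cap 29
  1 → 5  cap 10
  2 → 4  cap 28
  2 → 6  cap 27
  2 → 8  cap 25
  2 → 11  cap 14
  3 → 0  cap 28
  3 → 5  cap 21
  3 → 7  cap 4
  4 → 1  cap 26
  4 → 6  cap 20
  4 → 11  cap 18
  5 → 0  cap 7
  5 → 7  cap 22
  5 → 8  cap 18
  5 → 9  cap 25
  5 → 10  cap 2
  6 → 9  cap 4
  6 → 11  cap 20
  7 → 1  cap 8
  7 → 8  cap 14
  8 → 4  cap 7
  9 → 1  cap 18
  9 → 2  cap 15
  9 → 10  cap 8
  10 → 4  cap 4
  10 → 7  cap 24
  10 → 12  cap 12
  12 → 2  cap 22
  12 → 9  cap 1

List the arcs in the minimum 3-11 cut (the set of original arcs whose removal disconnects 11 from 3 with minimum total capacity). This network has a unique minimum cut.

Min-cut arcs: {(5,10), (8,4), (9,2), (9,10)} (total capacity 32)

augment #1: 3→0→9→2→11 push 14
augment #2: 3→5→8→4→11 push 7
augment #3: 3→5→10→4→11 push 2
augment #4: 3→0→9→2→4→11 push 1
augment #5: 3→0→9→10→4→11 push 2
augment #6: 3→0→9→10→12→2→4→11 push 6
max flow = 32; residual-reachable set from 3 gives S-side
cut edges (S→T): {(5,10), (8,4), (9,2), (9,10)} total cap 32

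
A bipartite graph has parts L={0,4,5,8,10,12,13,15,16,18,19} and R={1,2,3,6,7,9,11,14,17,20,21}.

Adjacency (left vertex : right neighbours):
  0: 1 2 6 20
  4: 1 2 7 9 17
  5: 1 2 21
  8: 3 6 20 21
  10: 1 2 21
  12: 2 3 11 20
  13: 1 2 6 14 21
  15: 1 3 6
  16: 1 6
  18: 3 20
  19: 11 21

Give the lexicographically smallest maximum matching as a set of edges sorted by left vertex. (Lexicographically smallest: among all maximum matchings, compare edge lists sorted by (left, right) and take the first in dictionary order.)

|M| = 9 (so the lex-smallest maximum matching has 9 edges)
process left vertices in ascending order; for each, take the smallest-labelled available neighbour that still permits 9 edges overall, or leave it unmatched if none does
lex-smallest matching: {0-1, 4-7, 5-2, 8-3, 10-21, 12-11, 13-14, 15-6, 18-20}

Lex-smallest maximum matching: {(0,1), (4,7), (5,2), (8,3), (10,21), (12,11), (13,14), (15,6), (18,20)}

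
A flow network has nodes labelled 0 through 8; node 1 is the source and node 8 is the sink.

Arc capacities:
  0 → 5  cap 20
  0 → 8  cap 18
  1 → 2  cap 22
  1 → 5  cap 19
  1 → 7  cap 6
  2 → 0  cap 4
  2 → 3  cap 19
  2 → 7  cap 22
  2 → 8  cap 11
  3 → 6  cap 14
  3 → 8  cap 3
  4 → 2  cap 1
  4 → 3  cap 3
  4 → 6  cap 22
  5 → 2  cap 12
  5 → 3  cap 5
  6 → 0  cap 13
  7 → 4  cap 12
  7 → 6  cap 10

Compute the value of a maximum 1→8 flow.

augment #1: 1→2→8 bottleneck 11, total now 11
augment #2: 1→2→0→8 bottleneck 4, total now 15
augment #3: 1→2→3→8 bottleneck 3, total now 18
augment #4: 1→7→6→0→8 bottleneck 6, total now 24
augment #5: 1→2→3→6→0→8 bottleneck 4, total now 28
augment #6: 1→5→3→6→0→8 bottleneck 3, total now 31

Maximum flow value: 31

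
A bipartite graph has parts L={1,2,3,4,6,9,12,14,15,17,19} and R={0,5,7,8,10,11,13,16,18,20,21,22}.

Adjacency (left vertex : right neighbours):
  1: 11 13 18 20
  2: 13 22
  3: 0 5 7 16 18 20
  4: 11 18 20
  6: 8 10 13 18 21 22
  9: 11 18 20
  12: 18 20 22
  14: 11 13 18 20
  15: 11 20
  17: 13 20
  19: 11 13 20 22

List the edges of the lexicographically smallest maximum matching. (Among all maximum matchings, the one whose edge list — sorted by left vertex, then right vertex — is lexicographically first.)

|M| = 7 (so the lex-smallest maximum matching has 7 edges)
process left vertices in ascending order; for each, take the smallest-labelled available neighbour that still permits 7 edges overall, or leave it unmatched if none does
lex-smallest matching: {1-11, 2-13, 3-0, 4-18, 6-8, 9-20, 12-22}

Lex-smallest maximum matching: {(1,11), (2,13), (3,0), (4,18), (6,8), (9,20), (12,22)}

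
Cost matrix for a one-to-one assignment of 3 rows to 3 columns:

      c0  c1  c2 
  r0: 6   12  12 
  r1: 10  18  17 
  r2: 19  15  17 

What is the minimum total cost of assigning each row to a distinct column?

optimal assignment: row0→col2 (cost 12), row1→col0 (cost 10), row2→col1 (cost 15)
total = 12 + 10 + 15 = 37

Minimum assignment cost: 37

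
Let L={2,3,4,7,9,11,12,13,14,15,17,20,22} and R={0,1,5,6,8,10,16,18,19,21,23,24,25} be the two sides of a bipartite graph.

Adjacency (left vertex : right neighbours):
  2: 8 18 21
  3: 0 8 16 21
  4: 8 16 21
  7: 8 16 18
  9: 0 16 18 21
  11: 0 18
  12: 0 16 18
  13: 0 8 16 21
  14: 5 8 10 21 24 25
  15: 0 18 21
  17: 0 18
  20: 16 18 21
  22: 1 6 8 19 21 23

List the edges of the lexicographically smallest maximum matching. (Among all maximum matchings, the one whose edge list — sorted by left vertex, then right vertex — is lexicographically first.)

|M| = 7 (so the lex-smallest maximum matching has 7 edges)
process left vertices in ascending order; for each, take the smallest-labelled available neighbour that still permits 7 edges overall, or leave it unmatched if none does
lex-smallest matching: {2-8, 3-0, 4-16, 7-18, 9-21, 14-5, 22-1}

Lex-smallest maximum matching: {(2,8), (3,0), (4,16), (7,18), (9,21), (14,5), (22,1)}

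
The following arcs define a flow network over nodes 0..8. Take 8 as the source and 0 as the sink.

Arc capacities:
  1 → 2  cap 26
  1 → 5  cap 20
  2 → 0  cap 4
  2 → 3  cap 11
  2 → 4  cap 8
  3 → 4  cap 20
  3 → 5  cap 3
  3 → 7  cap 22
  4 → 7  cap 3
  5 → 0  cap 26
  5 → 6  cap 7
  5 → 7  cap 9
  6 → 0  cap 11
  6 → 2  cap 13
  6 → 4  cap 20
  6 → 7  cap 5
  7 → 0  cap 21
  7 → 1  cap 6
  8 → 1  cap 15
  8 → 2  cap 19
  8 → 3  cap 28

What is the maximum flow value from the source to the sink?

Maximum flow value: 47

augment #1: 8→2→0 bottleneck 4, total now 4
augment #2: 8→1→5→0 bottleneck 15, total now 19
augment #3: 8→3→5→0 bottleneck 3, total now 22
augment #4: 8→3→7→0 bottleneck 21, total now 43
augment #5: 8→3→7→1→5→0 bottleneck 1, total now 44
augment #6: 8→2→4→7→1→5→0 bottleneck 3, total now 47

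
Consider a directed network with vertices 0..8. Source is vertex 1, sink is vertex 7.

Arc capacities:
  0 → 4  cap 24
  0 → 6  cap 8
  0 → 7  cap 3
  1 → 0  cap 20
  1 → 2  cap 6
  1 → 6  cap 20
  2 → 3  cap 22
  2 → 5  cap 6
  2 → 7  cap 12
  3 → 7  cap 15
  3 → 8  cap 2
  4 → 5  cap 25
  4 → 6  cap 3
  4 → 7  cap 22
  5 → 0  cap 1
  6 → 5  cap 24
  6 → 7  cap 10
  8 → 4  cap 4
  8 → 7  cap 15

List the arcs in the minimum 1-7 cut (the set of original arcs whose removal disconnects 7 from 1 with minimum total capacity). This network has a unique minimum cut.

augment #1: 1→0→7 push 3
augment #2: 1→2→7 push 6
augment #3: 1→6→7 push 10
augment #4: 1→0→4→7 push 17
augment #5: 1→6→5→0→4→7 push 1
max flow = 37; residual-reachable set from 1 gives S-side
cut edges (S→T): {(1,0), (1,2), (5,0), (6,7)} total cap 37

Min-cut arcs: {(1,0), (1,2), (5,0), (6,7)} (total capacity 37)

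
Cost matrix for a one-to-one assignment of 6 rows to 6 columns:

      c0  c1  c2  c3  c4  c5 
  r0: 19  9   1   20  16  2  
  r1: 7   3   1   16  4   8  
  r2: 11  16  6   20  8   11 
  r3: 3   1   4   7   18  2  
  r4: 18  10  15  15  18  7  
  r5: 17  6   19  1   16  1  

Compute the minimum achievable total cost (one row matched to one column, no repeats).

optimal assignment: row0→col2 (cost 1), row1→col1 (cost 3), row2→col4 (cost 8), row3→col0 (cost 3), row4→col5 (cost 7), row5→col3 (cost 1)
total = 1 + 3 + 8 + 3 + 7 + 1 = 23

Minimum assignment cost: 23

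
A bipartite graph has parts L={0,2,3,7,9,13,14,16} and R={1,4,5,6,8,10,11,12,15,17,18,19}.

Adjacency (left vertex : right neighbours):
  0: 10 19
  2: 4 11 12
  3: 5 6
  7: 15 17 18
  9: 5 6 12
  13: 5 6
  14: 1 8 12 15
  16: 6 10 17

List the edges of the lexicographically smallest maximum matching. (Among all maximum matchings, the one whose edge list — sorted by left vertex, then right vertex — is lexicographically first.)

Lex-smallest maximum matching: {(0,10), (2,4), (3,5), (7,15), (9,12), (13,6), (14,1), (16,17)}

|M| = 8 (so the lex-smallest maximum matching has 8 edges)
process left vertices in ascending order; for each, take the smallest-labelled available neighbour that still permits 8 edges overall, or leave it unmatched if none does
lex-smallest matching: {0-10, 2-4, 3-5, 7-15, 9-12, 13-6, 14-1, 16-17}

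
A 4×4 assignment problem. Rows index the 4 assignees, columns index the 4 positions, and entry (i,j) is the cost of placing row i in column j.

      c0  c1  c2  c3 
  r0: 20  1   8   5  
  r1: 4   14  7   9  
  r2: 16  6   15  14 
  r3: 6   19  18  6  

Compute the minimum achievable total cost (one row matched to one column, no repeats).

Minimum assignment cost: 24

one of 2 optimal assignments: row0→col2 (cost 8), row1→col0 (cost 4), row2→col1 (cost 6), row3→col3 (cost 6)
total = 8 + 4 + 6 + 6 = 24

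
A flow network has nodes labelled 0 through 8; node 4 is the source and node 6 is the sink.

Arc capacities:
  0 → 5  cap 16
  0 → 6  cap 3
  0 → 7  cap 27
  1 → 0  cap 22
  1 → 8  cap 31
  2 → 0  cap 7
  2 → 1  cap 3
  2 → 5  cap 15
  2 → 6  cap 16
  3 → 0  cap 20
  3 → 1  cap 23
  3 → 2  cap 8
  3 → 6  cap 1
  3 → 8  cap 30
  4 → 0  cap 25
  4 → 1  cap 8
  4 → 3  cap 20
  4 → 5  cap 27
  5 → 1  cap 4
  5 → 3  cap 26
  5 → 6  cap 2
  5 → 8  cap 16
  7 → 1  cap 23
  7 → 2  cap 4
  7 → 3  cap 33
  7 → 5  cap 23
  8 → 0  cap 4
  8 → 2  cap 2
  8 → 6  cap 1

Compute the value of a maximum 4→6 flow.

augment #1: 4→0→6 bottleneck 3, total now 3
augment #2: 4→3→6 bottleneck 1, total now 4
augment #3: 4→5→6 bottleneck 2, total now 6
augment #4: 4→1→8→6 bottleneck 1, total now 7
augment #5: 4→3→2→6 bottleneck 8, total now 15
augment #6: 4→0→7→2→6 bottleneck 4, total now 19
augment #7: 4→1→8→2→6 bottleneck 2, total now 21

Maximum flow value: 21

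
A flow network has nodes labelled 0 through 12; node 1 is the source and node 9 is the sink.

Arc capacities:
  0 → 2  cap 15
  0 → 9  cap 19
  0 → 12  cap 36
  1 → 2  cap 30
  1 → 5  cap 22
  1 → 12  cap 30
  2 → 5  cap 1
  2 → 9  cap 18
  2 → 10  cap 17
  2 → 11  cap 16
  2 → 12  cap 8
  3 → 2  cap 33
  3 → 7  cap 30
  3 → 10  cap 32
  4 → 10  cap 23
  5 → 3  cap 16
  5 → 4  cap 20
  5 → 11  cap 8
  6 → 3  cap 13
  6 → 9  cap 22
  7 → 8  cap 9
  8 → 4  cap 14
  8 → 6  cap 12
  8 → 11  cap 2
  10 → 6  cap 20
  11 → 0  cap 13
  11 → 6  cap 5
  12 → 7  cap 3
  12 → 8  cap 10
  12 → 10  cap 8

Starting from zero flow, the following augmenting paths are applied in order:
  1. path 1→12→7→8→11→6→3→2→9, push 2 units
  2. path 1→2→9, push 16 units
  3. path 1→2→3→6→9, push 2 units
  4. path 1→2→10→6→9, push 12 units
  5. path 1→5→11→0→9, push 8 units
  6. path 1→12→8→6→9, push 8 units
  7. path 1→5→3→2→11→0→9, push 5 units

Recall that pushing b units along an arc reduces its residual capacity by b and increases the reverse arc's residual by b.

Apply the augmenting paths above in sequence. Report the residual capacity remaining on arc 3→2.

after path 1 (1→12→7→8→11→6→3→2→9, push 2): res(3,2)=31
after path 2 (1→2→9, push 16): res(3,2)=31
after path 3 (1→2→3→6→9, push 2): res(3,2)=33
after path 4 (1→2→10→6→9, push 12): res(3,2)=33
after path 5 (1→5→11→0→9, push 8): res(3,2)=33
after path 6 (1→12→8→6→9, push 8): res(3,2)=33
after path 7 (1→5→3→2→11→0→9, push 5): res(3,2)=28

Residual capacity of (3,2): 28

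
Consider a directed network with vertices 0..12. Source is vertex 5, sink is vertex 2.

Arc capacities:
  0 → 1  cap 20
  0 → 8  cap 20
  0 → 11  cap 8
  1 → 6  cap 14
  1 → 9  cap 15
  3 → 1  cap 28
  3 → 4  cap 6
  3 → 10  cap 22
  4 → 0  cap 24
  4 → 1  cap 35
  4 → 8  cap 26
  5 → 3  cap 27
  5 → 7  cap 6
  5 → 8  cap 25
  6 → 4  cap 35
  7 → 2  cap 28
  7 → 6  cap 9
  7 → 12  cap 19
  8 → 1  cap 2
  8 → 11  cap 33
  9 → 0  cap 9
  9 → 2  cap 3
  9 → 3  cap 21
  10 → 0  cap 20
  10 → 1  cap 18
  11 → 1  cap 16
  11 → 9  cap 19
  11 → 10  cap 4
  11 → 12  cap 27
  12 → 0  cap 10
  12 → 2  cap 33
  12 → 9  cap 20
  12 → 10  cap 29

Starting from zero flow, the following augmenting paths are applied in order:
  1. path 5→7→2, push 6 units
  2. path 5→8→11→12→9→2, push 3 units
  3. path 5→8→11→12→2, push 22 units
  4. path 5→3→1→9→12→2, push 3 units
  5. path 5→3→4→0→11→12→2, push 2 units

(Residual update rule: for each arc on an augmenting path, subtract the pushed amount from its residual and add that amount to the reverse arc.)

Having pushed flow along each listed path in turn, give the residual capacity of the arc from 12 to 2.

after path 1 (5→7→2, push 6): res(12,2)=33
after path 2 (5→8→11→12→9→2, push 3): res(12,2)=33
after path 3 (5→8→11→12→2, push 22): res(12,2)=11
after path 4 (5→3→1→9→12→2, push 3): res(12,2)=8
after path 5 (5→3→4→0→11→12→2, push 2): res(12,2)=6

Residual capacity of (12,2): 6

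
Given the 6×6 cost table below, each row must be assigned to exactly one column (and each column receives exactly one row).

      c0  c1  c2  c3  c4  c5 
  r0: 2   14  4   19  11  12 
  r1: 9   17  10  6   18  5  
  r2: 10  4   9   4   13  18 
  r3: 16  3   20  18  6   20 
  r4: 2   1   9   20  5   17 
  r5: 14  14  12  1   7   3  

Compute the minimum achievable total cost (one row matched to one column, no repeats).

Minimum assignment cost: 22

optimal assignment: row0→col2 (cost 4), row1→col5 (cost 5), row2→col1 (cost 4), row3→col4 (cost 6), row4→col0 (cost 2), row5→col3 (cost 1)
total = 4 + 5 + 4 + 6 + 2 + 1 = 22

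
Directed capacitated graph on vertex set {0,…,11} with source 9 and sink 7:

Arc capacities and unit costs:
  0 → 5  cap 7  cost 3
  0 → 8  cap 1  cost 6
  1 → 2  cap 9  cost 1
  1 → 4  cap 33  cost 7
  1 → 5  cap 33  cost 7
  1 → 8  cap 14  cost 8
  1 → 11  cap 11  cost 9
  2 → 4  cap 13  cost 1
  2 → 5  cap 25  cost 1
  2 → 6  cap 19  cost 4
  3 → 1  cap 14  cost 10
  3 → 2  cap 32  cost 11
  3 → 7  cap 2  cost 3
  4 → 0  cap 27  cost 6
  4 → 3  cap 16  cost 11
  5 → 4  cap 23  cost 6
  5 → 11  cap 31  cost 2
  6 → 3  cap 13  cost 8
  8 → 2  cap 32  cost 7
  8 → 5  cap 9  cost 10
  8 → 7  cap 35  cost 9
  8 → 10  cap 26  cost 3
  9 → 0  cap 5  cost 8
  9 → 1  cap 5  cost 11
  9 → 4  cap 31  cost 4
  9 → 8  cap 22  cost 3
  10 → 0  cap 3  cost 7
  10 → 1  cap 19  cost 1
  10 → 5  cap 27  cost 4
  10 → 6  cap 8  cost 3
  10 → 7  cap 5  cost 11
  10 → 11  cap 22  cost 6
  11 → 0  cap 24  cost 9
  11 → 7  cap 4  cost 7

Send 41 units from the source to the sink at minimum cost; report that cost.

shortest-cost path #1: 9→8→7 push 22 @ unit cost 12 (adds 264)
shortest-cost path #2: 9→4→3→7 push 2 @ unit cost 18 (adds 36)
shortest-cost path #3: 9→0→5→11→7 push 4 @ unit cost 20 (adds 80)
shortest-cost path #4: 9→0→8→7 push 1 @ unit cost 23 (adds 23)
shortest-cost path #5: 9→1→8→7 push 5 @ unit cost 28 (adds 140)
shortest-cost path #6: 9→4→3→1→8→7 push 7 @ unit cost 42 (adds 294)
total cost = 837

Minimum cost for 41 units: 837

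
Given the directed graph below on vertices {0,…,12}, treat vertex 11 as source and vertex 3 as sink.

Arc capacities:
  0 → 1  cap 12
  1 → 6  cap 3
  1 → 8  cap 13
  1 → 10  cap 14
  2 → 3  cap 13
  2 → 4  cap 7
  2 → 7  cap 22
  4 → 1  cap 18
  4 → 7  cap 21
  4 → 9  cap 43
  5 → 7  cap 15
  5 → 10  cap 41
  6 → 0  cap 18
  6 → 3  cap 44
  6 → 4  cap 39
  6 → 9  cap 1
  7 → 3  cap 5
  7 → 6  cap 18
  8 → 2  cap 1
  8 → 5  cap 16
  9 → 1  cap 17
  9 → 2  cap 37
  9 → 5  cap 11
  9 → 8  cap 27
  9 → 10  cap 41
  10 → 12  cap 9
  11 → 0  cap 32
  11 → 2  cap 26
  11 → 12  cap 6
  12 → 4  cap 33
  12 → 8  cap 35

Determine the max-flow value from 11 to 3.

Maximum flow value: 39

augment #1: 11→2→3 bottleneck 13, total now 13
augment #2: 11→2→7→3 bottleneck 5, total now 18
augment #3: 11→0→1→6→3 bottleneck 3, total now 21
augment #4: 11→2→7→6→3 bottleneck 8, total now 29
augment #5: 11→12→4→7→6→3 bottleneck 6, total now 35
augment #6: 11→0→1→8→2→7→6→3 bottleneck 1, total now 36
augment #7: 11→0→1→8→5→7→6→3 bottleneck 3, total now 39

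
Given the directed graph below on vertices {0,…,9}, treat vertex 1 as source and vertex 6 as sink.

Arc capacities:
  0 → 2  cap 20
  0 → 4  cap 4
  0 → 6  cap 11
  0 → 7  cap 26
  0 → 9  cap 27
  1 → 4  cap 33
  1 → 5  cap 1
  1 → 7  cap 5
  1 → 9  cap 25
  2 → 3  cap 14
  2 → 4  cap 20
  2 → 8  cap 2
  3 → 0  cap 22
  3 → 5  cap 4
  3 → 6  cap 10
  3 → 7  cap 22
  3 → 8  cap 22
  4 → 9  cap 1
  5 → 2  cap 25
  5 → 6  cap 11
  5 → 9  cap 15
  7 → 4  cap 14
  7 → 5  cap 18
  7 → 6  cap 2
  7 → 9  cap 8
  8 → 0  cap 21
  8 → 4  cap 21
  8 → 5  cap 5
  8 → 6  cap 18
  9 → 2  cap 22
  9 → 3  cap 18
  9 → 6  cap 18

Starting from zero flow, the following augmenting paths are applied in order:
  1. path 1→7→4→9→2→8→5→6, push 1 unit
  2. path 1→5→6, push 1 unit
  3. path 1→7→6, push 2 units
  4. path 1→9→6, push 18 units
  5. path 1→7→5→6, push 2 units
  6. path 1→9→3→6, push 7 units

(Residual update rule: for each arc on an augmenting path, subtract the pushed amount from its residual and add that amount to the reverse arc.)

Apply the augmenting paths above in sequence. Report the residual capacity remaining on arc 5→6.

after path 1 (1→7→4→9→2→8→5→6, push 1): res(5,6)=10
after path 2 (1→5→6, push 1): res(5,6)=9
after path 3 (1→7→6, push 2): res(5,6)=9
after path 4 (1→9→6, push 18): res(5,6)=9
after path 5 (1→7→5→6, push 2): res(5,6)=7
after path 6 (1→9→3→6, push 7): res(5,6)=7

Residual capacity of (5,6): 7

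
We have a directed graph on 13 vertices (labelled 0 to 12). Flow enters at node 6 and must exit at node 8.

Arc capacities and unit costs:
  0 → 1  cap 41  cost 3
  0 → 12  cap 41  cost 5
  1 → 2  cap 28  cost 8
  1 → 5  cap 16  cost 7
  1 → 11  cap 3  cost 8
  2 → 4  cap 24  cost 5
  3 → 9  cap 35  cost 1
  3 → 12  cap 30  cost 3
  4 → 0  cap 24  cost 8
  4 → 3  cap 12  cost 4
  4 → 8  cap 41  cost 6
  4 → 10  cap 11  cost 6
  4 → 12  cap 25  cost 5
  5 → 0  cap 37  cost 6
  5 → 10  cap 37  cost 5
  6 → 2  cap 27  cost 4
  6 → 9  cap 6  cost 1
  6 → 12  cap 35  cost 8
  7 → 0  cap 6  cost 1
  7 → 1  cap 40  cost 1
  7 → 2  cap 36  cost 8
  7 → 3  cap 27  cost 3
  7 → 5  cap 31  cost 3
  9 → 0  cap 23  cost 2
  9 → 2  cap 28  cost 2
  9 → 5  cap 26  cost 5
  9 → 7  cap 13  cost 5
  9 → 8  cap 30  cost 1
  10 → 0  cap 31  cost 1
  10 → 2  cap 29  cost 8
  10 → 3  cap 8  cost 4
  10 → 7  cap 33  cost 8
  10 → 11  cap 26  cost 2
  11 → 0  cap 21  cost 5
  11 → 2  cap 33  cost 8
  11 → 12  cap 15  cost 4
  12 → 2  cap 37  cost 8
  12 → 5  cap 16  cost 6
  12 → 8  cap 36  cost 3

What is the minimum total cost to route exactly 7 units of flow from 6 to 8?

shortest-cost path #1: 6→9→8 push 6 @ unit cost 2 (adds 12)
shortest-cost path #2: 6→12→8 push 1 @ unit cost 11 (adds 11)
total cost = 23

Minimum cost for 7 units: 23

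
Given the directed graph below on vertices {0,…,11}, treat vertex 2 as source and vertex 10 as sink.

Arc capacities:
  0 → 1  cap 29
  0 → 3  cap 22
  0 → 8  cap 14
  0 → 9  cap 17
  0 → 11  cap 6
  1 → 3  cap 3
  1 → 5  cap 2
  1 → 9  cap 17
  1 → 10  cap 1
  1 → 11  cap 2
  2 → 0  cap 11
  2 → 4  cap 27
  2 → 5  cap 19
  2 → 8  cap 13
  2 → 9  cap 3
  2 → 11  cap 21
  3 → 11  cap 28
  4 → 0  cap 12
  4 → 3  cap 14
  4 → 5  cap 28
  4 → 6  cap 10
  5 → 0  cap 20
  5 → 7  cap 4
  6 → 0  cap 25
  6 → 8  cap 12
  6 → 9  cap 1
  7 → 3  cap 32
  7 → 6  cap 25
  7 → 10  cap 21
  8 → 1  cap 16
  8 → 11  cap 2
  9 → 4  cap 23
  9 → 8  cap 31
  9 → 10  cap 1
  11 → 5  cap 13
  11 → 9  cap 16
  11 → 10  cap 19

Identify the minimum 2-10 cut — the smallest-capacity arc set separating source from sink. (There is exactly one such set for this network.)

augment #1: 2→9→10 push 1
augment #2: 2→11→10 push 19
augment #3: 2→0→1→10 push 1
augment #4: 2→5→7→10 push 4
max flow = 25; residual-reachable set from 2 gives S-side
cut edges (S→T): {(1,10), (5,7), (9,10), (11,10)} total cap 25

Min-cut arcs: {(1,10), (5,7), (9,10), (11,10)} (total capacity 25)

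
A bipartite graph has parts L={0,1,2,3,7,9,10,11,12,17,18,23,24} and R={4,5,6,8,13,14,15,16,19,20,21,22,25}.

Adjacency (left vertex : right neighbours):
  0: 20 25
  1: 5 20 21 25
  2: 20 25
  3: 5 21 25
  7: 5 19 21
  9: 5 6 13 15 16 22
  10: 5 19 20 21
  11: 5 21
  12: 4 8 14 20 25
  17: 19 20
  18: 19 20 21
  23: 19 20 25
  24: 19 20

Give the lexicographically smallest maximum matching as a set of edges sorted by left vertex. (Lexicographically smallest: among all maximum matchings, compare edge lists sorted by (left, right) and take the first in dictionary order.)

|M| = 7 (so the lex-smallest maximum matching has 7 edges)
process left vertices in ascending order; for each, take the smallest-labelled available neighbour that still permits 7 edges overall, or leave it unmatched if none does
lex-smallest matching: {0-20, 1-5, 2-25, 3-21, 7-19, 9-6, 12-4}

Lex-smallest maximum matching: {(0,20), (1,5), (2,25), (3,21), (7,19), (9,6), (12,4)}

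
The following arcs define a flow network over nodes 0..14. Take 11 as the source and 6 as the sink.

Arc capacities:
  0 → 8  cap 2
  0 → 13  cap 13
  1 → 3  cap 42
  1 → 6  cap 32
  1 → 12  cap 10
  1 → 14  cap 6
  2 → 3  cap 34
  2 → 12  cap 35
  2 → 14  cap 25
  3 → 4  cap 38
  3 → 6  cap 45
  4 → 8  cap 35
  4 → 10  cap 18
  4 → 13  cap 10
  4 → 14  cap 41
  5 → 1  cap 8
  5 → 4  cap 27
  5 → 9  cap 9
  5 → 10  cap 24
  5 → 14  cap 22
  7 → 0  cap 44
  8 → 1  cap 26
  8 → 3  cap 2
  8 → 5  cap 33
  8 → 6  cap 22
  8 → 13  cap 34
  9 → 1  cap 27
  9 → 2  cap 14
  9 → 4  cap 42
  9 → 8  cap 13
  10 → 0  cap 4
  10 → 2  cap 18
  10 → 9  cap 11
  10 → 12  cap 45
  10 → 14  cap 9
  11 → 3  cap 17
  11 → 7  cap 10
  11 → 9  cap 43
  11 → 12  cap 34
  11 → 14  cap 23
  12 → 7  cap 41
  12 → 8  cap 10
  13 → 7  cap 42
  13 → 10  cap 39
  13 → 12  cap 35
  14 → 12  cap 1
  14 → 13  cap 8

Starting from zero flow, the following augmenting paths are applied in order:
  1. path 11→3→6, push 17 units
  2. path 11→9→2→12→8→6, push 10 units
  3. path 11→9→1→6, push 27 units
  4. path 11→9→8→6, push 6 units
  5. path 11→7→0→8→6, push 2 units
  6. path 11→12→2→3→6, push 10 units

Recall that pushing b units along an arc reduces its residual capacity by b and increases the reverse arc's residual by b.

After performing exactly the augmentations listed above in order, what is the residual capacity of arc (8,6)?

after path 1 (11→3→6, push 17): res(8,6)=22
after path 2 (11→9→2→12→8→6, push 10): res(8,6)=12
after path 3 (11→9→1→6, push 27): res(8,6)=12
after path 4 (11→9→8→6, push 6): res(8,6)=6
after path 5 (11→7→0→8→6, push 2): res(8,6)=4
after path 6 (11→12→2→3→6, push 10): res(8,6)=4

Residual capacity of (8,6): 4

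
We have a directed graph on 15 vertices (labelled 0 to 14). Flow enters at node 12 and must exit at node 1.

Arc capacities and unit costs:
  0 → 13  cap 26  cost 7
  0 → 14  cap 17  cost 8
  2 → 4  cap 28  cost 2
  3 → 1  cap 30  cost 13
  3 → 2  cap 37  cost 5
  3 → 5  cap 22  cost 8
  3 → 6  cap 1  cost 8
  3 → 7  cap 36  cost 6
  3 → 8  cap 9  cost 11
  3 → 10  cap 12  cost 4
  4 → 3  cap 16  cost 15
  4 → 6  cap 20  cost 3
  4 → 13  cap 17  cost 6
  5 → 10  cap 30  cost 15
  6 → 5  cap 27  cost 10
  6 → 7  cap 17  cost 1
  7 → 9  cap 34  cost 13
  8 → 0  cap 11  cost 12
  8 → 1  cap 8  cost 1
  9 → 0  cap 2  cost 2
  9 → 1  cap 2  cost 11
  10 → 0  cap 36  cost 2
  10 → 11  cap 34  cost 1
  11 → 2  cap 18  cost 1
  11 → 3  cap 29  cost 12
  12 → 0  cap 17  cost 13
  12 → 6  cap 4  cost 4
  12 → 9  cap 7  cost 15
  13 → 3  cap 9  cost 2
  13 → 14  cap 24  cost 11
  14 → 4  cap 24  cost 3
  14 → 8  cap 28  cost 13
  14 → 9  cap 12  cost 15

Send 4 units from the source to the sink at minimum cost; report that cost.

shortest-cost path #1: 12→9→1 push 2 @ unit cost 26 (adds 52)
shortest-cost path #2: 12→0→13→3→8→1 push 2 @ unit cost 34 (adds 68)
total cost = 120

Minimum cost for 4 units: 120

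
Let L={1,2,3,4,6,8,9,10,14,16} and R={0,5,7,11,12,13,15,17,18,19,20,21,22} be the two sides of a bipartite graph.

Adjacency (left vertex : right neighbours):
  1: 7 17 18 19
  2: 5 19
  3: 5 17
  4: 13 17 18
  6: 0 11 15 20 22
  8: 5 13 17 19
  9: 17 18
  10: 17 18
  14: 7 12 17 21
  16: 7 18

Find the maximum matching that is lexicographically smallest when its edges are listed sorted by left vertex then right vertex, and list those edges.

Lex-smallest maximum matching: {(1,7), (2,5), (3,17), (4,13), (6,0), (8,19), (9,18), (14,12)}

|M| = 8 (so the lex-smallest maximum matching has 8 edges)
process left vertices in ascending order; for each, take the smallest-labelled available neighbour that still permits 8 edges overall, or leave it unmatched if none does
lex-smallest matching: {1-7, 2-5, 3-17, 4-13, 6-0, 8-19, 9-18, 14-12}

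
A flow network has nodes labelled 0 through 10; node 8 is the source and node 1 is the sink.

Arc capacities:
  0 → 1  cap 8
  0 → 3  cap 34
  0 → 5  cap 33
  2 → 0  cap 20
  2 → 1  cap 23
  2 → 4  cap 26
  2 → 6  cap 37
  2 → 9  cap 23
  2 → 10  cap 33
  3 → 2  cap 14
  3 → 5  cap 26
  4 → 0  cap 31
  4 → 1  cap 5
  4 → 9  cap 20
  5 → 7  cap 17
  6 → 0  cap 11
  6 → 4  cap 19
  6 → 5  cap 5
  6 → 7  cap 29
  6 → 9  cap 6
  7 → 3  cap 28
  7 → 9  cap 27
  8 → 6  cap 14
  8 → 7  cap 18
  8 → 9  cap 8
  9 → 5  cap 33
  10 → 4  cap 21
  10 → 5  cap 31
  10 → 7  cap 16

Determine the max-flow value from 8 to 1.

augment #1: 8→6→0→1 bottleneck 8, total now 8
augment #2: 8→6→4→1 bottleneck 5, total now 13
augment #3: 8→7→3→2→1 bottleneck 14, total now 27

Maximum flow value: 27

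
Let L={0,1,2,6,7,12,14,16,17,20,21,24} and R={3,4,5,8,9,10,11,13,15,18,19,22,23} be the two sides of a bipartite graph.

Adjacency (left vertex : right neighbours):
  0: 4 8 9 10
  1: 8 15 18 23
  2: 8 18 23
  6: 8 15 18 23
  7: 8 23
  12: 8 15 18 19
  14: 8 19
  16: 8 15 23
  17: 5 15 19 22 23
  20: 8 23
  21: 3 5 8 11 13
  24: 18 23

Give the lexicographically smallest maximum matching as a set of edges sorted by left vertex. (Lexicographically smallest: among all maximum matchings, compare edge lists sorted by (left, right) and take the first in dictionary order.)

|M| = 8 (so the lex-smallest maximum matching has 8 edges)
process left vertices in ascending order; for each, take the smallest-labelled available neighbour that still permits 8 edges overall, or leave it unmatched if none does
lex-smallest matching: {0-4, 1-8, 2-18, 6-15, 7-23, 12-19, 17-5, 21-3}

Lex-smallest maximum matching: {(0,4), (1,8), (2,18), (6,15), (7,23), (12,19), (17,5), (21,3)}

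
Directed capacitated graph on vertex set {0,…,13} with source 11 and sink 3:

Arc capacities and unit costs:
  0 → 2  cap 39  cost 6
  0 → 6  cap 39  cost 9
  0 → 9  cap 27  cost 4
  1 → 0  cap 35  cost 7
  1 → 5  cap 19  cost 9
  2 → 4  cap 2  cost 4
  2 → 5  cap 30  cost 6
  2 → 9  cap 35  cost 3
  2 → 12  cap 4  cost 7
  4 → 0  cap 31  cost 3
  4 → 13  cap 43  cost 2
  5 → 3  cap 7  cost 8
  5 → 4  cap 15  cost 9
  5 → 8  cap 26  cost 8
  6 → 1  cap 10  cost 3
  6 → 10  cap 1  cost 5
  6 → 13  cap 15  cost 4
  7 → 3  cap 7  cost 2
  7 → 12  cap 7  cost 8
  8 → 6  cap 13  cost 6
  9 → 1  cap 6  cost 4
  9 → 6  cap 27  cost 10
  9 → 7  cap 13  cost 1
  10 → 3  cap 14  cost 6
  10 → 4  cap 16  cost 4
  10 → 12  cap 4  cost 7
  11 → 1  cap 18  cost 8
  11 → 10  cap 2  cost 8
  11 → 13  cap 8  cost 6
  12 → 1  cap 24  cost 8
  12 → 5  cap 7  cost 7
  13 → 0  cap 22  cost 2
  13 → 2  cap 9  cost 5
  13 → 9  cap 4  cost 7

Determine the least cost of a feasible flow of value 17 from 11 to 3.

shortest-cost path #1: 11→10→3 push 2 @ unit cost 14 (adds 28)
shortest-cost path #2: 11→13→0→9→7→3 push 7 @ unit cost 15 (adds 105)
shortest-cost path #3: 11→1→5→3 push 7 @ unit cost 25 (adds 175)
shortest-cost path #4: 11→13→0→6→10→3 push 1 @ unit cost 28 (adds 28)
total cost = 336

Minimum cost for 17 units: 336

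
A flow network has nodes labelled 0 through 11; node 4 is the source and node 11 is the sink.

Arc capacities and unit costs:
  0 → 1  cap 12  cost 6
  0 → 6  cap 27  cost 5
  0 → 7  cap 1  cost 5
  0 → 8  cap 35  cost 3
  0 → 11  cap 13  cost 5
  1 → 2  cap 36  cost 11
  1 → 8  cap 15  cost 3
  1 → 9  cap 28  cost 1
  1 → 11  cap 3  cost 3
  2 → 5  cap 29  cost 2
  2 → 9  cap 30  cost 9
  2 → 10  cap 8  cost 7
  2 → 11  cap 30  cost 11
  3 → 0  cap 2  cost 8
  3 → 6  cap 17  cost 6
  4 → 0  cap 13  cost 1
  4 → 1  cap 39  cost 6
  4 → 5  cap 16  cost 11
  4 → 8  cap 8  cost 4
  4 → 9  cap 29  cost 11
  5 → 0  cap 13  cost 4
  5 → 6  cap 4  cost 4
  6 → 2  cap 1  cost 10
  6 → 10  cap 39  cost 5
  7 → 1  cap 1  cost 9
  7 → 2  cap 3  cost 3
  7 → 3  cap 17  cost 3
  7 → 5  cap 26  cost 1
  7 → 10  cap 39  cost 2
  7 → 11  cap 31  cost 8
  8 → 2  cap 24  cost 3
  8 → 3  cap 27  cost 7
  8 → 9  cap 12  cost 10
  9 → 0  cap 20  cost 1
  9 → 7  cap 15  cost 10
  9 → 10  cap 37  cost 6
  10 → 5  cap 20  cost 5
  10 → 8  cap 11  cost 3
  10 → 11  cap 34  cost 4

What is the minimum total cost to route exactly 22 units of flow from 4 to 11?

Minimum cost for 22 units: 207

shortest-cost path #1: 4→0→11 push 13 @ unit cost 6 (adds 78)
shortest-cost path #2: 4→1→11 push 3 @ unit cost 9 (adds 27)
shortest-cost path #3: 4→1→9→10→11 push 6 @ unit cost 17 (adds 102)
total cost = 207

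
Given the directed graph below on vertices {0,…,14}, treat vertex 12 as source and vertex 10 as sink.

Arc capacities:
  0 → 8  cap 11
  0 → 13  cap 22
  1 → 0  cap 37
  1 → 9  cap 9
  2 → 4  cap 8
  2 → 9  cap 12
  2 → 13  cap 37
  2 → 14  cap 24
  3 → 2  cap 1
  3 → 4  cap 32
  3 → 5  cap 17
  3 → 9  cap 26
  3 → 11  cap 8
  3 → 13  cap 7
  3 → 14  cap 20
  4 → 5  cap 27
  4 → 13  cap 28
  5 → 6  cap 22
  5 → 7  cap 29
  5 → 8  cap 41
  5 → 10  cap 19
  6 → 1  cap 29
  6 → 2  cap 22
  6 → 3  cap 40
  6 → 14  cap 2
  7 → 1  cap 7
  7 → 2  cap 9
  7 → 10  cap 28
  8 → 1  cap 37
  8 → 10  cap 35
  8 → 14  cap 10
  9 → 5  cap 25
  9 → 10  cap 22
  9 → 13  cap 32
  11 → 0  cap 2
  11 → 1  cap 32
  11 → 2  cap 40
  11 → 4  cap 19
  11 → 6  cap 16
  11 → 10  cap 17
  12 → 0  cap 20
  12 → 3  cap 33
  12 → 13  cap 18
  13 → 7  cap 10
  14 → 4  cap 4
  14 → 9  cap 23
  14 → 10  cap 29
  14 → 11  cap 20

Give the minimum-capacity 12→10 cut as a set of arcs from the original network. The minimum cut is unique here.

augment #1: 12→0→8→10 push 11
augment #2: 12→3→5→10 push 17
augment #3: 12→3→9→10 push 16
augment #4: 12→13→7→10 push 10
max flow = 54; residual-reachable set from 12 gives S-side
cut edges (S→T): {(0,8), (12,3), (13,7)} total cap 54

Min-cut arcs: {(0,8), (12,3), (13,7)} (total capacity 54)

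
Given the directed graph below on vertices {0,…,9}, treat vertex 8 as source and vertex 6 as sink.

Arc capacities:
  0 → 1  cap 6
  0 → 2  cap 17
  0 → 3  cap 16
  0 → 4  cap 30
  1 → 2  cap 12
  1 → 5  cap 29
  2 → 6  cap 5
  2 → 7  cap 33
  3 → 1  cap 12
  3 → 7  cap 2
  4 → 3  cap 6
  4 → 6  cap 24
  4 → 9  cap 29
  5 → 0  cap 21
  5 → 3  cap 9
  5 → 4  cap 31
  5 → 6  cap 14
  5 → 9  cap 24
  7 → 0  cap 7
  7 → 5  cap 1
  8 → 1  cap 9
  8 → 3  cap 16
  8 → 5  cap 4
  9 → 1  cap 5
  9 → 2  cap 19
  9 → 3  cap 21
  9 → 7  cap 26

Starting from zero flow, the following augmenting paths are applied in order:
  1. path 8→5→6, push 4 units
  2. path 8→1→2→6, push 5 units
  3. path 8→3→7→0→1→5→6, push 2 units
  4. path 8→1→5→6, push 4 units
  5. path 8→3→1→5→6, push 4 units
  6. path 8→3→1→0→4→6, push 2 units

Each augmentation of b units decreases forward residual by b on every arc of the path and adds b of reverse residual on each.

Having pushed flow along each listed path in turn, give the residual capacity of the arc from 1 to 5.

after path 1 (8→5→6, push 4): res(1,5)=29
after path 2 (8→1→2→6, push 5): res(1,5)=29
after path 3 (8→3→7→0→1→5→6, push 2): res(1,5)=27
after path 4 (8→1→5→6, push 4): res(1,5)=23
after path 5 (8→3→1→5→6, push 4): res(1,5)=19
after path 6 (8→3→1→0→4→6, push 2): res(1,5)=19

Residual capacity of (1,5): 19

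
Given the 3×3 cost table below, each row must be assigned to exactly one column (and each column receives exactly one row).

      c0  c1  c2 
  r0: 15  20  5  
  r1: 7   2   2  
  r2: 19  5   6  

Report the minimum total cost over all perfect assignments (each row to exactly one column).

optimal assignment: row0→col2 (cost 5), row1→col0 (cost 7), row2→col1 (cost 5)
total = 5 + 7 + 5 = 17

Minimum assignment cost: 17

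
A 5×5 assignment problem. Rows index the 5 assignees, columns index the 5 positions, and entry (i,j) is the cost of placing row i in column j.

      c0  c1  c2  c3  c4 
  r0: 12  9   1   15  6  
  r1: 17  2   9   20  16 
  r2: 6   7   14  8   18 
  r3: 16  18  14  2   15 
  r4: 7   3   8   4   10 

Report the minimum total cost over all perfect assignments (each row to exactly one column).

optimal assignment: row0→col2 (cost 1), row1→col1 (cost 2), row2→col0 (cost 6), row3→col3 (cost 2), row4→col4 (cost 10)
total = 1 + 2 + 6 + 2 + 10 = 21

Minimum assignment cost: 21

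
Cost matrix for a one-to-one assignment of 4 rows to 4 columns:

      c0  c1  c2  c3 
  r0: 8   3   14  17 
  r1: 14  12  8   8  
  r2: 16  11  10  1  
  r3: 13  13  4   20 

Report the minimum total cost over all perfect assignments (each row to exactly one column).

Minimum assignment cost: 22

optimal assignment: row0→col1 (cost 3), row1→col0 (cost 14), row2→col3 (cost 1), row3→col2 (cost 4)
total = 3 + 14 + 1 + 4 = 22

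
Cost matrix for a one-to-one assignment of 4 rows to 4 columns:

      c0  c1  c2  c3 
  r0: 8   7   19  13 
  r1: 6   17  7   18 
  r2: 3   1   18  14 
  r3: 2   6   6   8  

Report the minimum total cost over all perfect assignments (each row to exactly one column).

optimal assignment: row0→col3 (cost 13), row1→col2 (cost 7), row2→col1 (cost 1), row3→col0 (cost 2)
total = 13 + 7 + 1 + 2 = 23

Minimum assignment cost: 23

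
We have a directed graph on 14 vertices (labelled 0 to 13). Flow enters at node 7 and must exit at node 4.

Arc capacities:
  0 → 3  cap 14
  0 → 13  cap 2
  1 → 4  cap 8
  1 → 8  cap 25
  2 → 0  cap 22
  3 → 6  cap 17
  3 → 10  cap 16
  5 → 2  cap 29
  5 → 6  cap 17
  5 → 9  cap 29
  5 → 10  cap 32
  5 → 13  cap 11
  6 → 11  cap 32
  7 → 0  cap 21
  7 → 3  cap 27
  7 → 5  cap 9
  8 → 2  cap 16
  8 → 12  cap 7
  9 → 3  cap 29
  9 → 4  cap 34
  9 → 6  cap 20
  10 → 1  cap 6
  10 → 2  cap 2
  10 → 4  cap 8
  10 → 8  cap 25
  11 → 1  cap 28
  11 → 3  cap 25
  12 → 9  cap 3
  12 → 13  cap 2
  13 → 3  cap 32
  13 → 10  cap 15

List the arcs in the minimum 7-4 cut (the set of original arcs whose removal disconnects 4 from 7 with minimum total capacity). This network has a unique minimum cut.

augment #1: 7→3→10→4 push 8
augment #2: 7→5→9→4 push 9
augment #3: 7→3→10→1→4 push 6
augment #4: 7→3→6→11→1→4 push 2
augment #5: 7→3→10→8→12→9→4 push 2
augment #6: 7→0→13→10→8→12→9→4 push 1
max flow = 28; residual-reachable set from 7 gives S-side
cut edges (S→T): {(1,4), (7,5), (10,4), (12,9)} total cap 28

Min-cut arcs: {(1,4), (7,5), (10,4), (12,9)} (total capacity 28)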